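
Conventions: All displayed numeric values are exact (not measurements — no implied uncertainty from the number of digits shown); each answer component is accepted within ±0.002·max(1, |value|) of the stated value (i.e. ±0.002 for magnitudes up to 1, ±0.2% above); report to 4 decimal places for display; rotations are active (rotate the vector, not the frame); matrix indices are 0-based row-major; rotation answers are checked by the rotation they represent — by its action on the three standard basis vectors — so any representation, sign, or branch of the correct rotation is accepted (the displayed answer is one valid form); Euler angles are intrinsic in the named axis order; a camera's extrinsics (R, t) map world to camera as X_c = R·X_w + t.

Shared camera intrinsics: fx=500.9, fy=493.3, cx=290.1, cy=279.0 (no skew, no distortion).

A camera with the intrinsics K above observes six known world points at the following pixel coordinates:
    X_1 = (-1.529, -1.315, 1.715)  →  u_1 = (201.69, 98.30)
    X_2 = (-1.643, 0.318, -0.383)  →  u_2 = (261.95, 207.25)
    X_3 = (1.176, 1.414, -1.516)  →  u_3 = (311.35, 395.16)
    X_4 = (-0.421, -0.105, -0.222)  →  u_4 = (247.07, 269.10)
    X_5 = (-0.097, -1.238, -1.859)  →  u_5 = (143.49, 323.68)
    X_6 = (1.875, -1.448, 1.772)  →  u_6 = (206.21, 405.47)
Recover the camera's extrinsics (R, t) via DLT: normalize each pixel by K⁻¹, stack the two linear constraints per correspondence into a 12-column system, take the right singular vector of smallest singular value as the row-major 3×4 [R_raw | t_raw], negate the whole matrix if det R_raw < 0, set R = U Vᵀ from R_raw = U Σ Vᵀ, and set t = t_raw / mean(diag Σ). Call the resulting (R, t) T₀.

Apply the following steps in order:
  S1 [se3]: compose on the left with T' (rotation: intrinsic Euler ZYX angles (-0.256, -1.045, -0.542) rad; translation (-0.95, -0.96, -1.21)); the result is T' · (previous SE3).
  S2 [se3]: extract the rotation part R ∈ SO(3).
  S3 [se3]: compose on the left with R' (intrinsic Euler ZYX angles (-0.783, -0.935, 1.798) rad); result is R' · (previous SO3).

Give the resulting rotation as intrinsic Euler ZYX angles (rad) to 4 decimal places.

source (pnp_recover): camera pose = R=[0.1130 0.8921 0.4374; 0.9134 0.0800 -0.3992; -0.3911 0.4446 -0.8058], t=(-0.3800, 0.1599, 6.9003)
after S1 (compose_se3): R=[0.8765 0.2244 0.4258; 0.3708 0.2492 -0.8946; -0.3069 0.9421 0.1352], t=(-5.0757, 3.9409, 1.3868)
after S2 (rot_of_se3): [0.8765 0.2244 0.4258; 0.3708 0.2492 -0.8946; -0.3069 0.9421 0.1352]
after S3 (compose_so3): [0.2755 -0.6100 0.7429; 0.0299 -0.7670 -0.6409; 0.9608 0.1987 -0.1931]

rotation (euler_zyx) = (0.1080, -1.2900, 2.3417)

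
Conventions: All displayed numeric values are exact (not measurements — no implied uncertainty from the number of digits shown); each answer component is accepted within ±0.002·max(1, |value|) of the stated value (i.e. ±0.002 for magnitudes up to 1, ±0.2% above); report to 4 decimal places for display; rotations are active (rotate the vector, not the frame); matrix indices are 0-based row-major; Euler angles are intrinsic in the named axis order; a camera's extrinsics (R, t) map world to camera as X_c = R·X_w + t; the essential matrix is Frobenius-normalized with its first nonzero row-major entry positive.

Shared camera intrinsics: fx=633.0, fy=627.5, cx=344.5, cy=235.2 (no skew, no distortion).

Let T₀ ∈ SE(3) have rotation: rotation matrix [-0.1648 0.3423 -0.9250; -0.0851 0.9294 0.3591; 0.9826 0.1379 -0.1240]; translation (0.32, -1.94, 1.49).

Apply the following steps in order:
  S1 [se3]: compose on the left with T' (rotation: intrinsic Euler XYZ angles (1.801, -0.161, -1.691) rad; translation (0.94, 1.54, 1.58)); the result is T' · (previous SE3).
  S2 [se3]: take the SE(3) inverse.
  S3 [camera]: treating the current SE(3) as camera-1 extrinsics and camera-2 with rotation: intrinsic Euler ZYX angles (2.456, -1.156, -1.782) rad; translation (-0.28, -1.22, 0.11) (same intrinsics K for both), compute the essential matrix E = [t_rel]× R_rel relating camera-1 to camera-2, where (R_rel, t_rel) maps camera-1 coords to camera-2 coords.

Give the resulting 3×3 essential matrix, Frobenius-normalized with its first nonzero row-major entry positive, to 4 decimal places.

after S1 (compose_se3): R=[-0.2214 0.8481 0.4813; -0.9739 -0.1672 -0.1535; -0.0497 -0.5027 0.8630], t=(-1.2378, 0.4341, 1.2335)
after S2 (invert_se3): R=[-0.2214 -0.9739 -0.0497; 0.8481 -0.1672 -0.5027; 0.4813 -0.1535 0.8630], t=(0.2100, 1.7425, -0.4022)
after S3 (essential): [0.3574 0.3330 0.4194; 0.1743 -0.1833 -0.3795; -0.5674 0.0049 0.2355]

matrix = [0.3574 0.3330 0.4194; 0.1743 -0.1833 -0.3795; -0.5674 0.0049 0.2355]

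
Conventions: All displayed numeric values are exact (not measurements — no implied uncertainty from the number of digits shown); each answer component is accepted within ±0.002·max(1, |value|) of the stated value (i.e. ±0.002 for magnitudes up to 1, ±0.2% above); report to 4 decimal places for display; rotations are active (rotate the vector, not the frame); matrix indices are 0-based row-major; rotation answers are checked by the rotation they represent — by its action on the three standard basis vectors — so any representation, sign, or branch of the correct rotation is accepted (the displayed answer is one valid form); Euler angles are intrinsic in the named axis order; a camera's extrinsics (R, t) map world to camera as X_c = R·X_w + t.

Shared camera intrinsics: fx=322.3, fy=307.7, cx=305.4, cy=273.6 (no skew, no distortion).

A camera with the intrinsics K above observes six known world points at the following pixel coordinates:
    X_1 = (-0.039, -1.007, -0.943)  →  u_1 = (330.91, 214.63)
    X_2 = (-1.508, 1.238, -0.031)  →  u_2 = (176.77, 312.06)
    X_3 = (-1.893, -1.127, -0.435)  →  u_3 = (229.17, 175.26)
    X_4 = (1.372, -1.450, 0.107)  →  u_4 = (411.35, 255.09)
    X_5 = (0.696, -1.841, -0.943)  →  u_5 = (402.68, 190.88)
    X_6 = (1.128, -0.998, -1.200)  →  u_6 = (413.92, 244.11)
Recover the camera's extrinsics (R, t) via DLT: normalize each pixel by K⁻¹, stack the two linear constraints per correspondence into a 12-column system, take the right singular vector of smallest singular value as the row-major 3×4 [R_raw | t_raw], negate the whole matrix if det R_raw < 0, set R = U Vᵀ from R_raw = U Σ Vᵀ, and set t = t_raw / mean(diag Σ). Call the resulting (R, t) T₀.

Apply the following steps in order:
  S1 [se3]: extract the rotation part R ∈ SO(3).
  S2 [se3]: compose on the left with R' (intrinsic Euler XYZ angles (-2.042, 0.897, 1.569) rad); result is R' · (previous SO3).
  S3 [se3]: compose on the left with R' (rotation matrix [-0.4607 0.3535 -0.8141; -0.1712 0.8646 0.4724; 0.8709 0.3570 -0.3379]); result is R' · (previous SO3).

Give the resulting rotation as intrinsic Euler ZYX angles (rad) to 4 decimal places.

source (pnp_recover): camera pose = R=[0.8853 -0.4648 -0.0137; 0.4518 0.8529 0.2616; -0.1099 -0.2378 0.9651], t=(-0.0899, 0.2599, 5.1699)
after S1 (rot_of_se3): [0.8853 -0.4648 -0.0137; 0.4518 0.8529 0.2616; -0.1099 -0.2378 0.9651]
after S2 (compose_so3): [-0.3668 -0.7185 0.5909; -0.1499 0.6726 0.7247; -0.9181 0.1773 -0.3544]
after S3 (compose_so3): [0.8635 0.4245 0.2724; -0.5005 0.7882 0.3580; -0.0628 -0.4455 0.8931]

rotation (euler_zyx) = (-0.5253, 0.0628, -0.4627)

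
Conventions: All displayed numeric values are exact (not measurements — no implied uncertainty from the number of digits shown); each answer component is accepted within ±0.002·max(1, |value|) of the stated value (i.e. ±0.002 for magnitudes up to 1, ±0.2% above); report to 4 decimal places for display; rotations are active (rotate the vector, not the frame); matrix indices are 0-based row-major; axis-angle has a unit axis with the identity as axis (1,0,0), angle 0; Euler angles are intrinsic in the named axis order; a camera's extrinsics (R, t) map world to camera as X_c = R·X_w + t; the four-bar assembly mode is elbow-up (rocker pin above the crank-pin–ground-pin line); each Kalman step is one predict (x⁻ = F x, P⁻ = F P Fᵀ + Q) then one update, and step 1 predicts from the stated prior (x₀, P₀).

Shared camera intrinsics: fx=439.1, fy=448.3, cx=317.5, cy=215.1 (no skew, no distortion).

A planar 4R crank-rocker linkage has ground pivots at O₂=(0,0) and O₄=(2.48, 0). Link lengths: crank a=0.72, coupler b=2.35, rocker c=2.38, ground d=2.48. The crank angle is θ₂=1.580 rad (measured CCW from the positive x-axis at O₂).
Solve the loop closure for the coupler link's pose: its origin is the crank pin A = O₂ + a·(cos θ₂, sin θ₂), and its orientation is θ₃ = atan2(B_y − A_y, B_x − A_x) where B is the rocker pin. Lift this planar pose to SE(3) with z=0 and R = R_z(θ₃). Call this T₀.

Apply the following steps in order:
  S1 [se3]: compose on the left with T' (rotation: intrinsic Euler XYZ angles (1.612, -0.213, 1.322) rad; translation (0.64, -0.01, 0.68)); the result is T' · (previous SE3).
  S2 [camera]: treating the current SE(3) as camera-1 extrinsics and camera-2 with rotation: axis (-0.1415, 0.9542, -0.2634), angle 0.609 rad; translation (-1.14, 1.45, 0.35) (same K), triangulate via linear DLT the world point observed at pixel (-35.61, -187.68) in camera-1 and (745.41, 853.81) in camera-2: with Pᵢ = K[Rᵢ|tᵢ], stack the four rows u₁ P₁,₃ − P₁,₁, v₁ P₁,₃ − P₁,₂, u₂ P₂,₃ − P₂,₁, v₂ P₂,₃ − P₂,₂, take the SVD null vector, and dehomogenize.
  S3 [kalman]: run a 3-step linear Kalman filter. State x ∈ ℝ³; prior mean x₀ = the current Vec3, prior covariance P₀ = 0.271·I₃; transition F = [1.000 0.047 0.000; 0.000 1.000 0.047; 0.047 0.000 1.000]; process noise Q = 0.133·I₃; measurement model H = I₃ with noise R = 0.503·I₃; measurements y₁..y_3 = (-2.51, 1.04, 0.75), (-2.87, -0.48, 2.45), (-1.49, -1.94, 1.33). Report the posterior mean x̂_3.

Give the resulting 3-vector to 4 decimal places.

source (fourbar_fk): coupler pose = R=[0.7521 -0.6590 0.0000; 0.6590 0.7521 0.0000; 0.0000 0.0000 1.0000], t=(-0.0066, 0.7200, 0.0000)
after S1 (compose_se3): R=[-0.4433 -0.8711 -0.2114; 0.0591 0.2069 -0.9766; 0.8944 -0.4454 -0.0403], t=(-0.0436, 0.1307, 0.8568)
after S2 (triangulate): (1.3989, 0.4432, 1.9962)
after S3 (kf_track): (-1.4409, -0.5937, 1.5580)

result = (-1.4409, -0.5937, 1.5580)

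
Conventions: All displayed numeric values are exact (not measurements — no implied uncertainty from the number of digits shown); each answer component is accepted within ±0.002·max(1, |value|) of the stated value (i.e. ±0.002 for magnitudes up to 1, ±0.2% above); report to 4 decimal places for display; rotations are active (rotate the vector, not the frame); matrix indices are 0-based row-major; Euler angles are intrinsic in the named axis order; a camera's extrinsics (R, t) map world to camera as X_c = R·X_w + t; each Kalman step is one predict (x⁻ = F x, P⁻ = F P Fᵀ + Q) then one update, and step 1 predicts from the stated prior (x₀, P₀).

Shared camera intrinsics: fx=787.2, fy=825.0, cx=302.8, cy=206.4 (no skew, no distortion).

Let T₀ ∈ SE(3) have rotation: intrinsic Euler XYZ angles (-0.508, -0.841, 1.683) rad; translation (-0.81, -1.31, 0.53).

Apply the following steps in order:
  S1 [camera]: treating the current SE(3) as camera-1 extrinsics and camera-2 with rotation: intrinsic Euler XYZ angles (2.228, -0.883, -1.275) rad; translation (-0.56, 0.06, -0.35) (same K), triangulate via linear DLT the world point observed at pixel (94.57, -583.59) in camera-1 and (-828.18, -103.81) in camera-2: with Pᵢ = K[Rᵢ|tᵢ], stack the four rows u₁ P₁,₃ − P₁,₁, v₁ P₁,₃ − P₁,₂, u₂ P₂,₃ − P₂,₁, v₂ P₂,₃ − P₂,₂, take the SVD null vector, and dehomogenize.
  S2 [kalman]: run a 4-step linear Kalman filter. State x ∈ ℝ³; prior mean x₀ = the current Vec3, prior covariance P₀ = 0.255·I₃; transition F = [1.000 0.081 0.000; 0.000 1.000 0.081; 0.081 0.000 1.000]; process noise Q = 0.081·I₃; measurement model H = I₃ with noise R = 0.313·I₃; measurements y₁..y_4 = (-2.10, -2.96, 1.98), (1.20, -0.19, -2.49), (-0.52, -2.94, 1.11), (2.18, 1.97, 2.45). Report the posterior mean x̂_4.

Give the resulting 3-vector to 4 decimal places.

result = (0.4693, -0.1917, 1.1705)

after S1 (triangulate): (-1.9907, -0.7697, 0.6805)
after S2 (kf_track): (0.4693, -0.1917, 1.1705)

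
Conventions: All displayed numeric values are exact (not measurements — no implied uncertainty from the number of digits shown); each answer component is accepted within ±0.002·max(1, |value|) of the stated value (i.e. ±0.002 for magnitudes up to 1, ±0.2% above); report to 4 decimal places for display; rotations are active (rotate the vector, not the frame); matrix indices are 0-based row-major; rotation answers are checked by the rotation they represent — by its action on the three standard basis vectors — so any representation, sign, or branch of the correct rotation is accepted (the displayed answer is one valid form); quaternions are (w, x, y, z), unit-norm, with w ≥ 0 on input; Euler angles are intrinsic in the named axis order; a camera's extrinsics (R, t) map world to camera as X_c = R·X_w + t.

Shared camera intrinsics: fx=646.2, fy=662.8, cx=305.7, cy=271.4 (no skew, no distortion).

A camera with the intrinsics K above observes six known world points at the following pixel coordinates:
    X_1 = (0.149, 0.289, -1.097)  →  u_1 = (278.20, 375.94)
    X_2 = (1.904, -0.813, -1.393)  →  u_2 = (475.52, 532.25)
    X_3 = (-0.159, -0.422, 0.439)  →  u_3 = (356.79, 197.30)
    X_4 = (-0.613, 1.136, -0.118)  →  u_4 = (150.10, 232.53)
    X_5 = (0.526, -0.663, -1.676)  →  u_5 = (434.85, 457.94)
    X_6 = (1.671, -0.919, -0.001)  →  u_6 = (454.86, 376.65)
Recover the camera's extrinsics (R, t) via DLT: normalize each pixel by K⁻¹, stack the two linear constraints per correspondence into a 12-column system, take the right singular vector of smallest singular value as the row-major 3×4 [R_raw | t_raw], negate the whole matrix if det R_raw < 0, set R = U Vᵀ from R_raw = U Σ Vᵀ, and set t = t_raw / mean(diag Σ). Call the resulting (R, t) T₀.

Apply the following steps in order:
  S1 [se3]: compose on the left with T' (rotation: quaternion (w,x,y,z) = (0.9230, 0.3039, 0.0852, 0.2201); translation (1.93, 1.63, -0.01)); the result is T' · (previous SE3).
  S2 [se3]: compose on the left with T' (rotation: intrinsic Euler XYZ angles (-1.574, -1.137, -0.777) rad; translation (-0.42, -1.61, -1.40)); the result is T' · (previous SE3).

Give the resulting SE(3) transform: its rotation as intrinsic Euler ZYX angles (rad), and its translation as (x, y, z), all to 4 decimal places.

rotation (euler_zyx) = (2.3366, 0.1701, -0.3528), translation = (-3.4281, 1.6763, 1.9221)

source (pnp_recover): camera pose = R=[0.2707 -0.9626 0.0126; 0.7667 0.2077 -0.6074; 0.5821 0.1741 0.7943], t=(0.0600, -0.1300, 5.2393)
after S1 (compose_se3): R=[0.1382 -0.8783 0.4578; 0.3701 -0.3829 -0.8464; 0.9186 0.2864 0.2722], t=(3.5544, -1.1787, 4.1063)
after S2 (compose_se3): R=[-0.6831 -0.6359 -0.3592; 0.7105 -0.6926 -0.1249; -0.1693 -0.3406 0.9249], t=(-3.4281, 1.6763, 1.9221)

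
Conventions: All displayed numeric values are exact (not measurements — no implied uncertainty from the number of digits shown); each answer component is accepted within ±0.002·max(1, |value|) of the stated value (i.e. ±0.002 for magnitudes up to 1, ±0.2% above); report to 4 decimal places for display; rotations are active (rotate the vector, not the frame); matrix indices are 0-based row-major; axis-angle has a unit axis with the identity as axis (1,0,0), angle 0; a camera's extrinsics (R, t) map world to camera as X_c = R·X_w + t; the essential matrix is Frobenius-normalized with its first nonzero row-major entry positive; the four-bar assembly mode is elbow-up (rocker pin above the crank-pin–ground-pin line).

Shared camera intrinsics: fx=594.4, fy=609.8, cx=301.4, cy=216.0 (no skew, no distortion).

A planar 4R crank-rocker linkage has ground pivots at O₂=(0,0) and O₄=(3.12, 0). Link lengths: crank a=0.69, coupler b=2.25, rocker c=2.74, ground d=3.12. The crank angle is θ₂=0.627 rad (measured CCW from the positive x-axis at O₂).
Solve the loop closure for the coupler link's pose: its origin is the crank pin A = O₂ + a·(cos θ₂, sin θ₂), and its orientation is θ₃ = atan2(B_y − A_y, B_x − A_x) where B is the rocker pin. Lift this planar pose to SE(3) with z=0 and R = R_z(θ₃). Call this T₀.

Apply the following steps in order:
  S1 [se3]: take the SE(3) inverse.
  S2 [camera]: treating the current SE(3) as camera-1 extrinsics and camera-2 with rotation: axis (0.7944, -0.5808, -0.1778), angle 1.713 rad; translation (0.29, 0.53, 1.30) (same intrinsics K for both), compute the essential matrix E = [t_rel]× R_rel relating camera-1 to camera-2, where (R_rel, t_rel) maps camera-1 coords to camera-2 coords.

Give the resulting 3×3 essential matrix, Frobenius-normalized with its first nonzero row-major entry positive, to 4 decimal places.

source (fourbar_fk): coupler pose = R=[0.5074 -0.8617 0.0000; 0.8617 0.5074 0.0000; 0.0000 0.0000 1.0000], t=(0.5588, 0.4048, 0.0000)
after S1 (invert_se3): R=[0.5074 0.8617 0.0000; -0.8617 0.5074 -0.0000; 0.0000 0.0000 1.0000], t=(-0.6324, 0.2760, 0.0000)
after S2 (essential): [0.1838 -0.4881 0.4465; -0.1733 -0.4784 -0.4837; -0.0241 0.1807 -0.0508]

matrix = [0.1838 -0.4881 0.4465; -0.1733 -0.4784 -0.4837; -0.0241 0.1807 -0.0508]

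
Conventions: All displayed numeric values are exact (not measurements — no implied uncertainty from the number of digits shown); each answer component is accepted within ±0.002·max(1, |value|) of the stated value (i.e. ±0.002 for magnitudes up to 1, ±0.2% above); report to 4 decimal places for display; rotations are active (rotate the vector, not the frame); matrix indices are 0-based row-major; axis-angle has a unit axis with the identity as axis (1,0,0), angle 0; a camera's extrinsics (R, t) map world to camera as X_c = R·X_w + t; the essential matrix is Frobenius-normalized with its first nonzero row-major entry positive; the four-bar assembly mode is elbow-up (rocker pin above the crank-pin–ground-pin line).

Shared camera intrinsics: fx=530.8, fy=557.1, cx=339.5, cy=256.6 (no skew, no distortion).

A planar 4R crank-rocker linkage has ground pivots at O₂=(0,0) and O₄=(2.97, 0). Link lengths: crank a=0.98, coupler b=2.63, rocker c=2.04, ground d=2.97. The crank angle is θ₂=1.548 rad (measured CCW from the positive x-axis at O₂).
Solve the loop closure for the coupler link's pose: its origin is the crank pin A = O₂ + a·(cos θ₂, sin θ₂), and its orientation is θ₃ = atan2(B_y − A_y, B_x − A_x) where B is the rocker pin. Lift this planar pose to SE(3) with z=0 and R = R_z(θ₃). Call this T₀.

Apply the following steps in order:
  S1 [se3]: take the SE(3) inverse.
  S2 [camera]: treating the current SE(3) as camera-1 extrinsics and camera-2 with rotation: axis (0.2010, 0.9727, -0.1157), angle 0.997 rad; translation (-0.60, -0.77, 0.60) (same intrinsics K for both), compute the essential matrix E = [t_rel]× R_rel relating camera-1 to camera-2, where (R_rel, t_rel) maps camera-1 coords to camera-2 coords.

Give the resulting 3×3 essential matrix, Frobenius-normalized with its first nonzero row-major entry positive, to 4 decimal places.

matrix = [0.3300 0.4728 -0.2183; -0.1018 -0.1224 -0.6704; 0.2189 0.3073 0.0517]

source (fourbar_fk): coupler pose = R=[0.9257 -0.3782 0.0000; 0.3782 0.9257 0.0000; 0.0000 0.0000 1.0000], t=(0.0223, 0.9797, 0.0000)
after S1 (invert_se3): R=[0.9257 0.3782 0.0000; -0.3782 0.9257 0.0000; 0.0000 0.0000 1.0000], t=(-0.3912, -0.8985, 0.0000)
after S2 (essential): [0.3300 0.4728 -0.2183; -0.1018 -0.1224 -0.6704; 0.2189 0.3073 0.0517]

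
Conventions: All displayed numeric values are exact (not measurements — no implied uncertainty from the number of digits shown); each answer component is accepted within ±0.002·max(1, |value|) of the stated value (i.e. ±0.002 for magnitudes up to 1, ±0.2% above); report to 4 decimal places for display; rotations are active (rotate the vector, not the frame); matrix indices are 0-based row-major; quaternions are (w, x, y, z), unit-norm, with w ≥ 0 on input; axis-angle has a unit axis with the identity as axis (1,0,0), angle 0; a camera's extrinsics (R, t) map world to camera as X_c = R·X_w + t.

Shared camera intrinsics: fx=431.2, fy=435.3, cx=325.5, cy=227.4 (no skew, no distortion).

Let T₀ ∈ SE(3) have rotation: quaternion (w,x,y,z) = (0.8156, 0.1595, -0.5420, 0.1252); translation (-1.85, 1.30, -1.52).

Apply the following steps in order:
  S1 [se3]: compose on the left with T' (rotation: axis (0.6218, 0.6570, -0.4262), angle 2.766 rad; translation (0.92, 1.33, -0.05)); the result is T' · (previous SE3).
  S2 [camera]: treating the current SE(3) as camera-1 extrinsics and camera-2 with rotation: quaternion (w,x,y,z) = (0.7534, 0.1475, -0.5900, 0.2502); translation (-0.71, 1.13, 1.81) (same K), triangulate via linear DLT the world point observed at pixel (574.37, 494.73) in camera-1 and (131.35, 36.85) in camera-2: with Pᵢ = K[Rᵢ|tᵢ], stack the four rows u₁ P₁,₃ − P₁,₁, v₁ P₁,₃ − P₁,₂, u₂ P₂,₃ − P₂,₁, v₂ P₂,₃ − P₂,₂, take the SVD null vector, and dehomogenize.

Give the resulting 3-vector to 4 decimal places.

result = (-0.9229, -1.4179, 0.5271)

after S1 (compose_se3): R=[-0.2904 0.9030 -0.3167; -0.4723 -0.4231 -0.7733; -0.8322 -0.0750 0.5494], t=(2.8999, 1.2027, 1.8173)
after S2 (triangulate): (-0.9229, -1.4179, 0.5271)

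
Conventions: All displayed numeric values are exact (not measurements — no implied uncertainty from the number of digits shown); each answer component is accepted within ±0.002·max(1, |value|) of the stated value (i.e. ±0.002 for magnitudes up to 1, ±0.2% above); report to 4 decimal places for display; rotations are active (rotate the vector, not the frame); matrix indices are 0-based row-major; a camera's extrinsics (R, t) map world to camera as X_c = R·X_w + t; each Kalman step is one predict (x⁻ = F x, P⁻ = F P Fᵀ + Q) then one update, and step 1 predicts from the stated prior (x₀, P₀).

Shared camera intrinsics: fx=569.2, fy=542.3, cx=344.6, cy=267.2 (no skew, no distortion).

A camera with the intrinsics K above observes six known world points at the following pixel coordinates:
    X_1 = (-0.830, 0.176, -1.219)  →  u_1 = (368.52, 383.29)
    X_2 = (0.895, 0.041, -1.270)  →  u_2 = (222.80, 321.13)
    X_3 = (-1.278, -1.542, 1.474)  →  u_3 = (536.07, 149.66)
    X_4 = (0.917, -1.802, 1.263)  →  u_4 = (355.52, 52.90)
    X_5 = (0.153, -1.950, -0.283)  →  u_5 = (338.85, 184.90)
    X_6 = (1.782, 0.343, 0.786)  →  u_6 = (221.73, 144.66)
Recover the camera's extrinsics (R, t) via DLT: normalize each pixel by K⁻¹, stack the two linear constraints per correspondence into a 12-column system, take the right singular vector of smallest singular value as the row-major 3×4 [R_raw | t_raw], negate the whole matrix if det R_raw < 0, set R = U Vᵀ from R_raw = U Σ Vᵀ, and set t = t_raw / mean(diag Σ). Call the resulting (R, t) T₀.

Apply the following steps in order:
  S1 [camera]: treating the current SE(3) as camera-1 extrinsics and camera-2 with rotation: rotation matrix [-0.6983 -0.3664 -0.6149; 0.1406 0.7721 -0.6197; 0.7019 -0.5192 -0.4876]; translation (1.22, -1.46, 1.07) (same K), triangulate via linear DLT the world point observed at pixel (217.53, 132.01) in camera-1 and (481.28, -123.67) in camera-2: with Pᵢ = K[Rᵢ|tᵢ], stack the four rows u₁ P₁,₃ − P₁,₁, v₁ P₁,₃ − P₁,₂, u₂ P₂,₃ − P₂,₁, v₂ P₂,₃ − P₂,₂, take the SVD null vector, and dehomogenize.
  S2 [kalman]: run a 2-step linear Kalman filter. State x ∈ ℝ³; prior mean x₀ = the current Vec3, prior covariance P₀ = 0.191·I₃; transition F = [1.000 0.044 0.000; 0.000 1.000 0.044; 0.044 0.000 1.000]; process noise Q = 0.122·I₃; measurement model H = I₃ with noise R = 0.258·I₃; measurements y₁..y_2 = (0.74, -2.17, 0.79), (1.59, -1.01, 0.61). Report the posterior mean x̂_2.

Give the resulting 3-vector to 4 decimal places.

source (pnp_recover): camera pose = R=[-0.8453 -0.0002 0.5343; -0.4066 0.6489 -0.6431; -0.3466 -0.7609 -0.5486], t=(0.2100, 0.0900, 5.3700)
after S1 (triangulate): (1.7253, -1.6854, -0.2512)
after S2 (kf_track): (1.3407, -1.4648, 0.5148)

result = (1.3407, -1.4648, 0.5148)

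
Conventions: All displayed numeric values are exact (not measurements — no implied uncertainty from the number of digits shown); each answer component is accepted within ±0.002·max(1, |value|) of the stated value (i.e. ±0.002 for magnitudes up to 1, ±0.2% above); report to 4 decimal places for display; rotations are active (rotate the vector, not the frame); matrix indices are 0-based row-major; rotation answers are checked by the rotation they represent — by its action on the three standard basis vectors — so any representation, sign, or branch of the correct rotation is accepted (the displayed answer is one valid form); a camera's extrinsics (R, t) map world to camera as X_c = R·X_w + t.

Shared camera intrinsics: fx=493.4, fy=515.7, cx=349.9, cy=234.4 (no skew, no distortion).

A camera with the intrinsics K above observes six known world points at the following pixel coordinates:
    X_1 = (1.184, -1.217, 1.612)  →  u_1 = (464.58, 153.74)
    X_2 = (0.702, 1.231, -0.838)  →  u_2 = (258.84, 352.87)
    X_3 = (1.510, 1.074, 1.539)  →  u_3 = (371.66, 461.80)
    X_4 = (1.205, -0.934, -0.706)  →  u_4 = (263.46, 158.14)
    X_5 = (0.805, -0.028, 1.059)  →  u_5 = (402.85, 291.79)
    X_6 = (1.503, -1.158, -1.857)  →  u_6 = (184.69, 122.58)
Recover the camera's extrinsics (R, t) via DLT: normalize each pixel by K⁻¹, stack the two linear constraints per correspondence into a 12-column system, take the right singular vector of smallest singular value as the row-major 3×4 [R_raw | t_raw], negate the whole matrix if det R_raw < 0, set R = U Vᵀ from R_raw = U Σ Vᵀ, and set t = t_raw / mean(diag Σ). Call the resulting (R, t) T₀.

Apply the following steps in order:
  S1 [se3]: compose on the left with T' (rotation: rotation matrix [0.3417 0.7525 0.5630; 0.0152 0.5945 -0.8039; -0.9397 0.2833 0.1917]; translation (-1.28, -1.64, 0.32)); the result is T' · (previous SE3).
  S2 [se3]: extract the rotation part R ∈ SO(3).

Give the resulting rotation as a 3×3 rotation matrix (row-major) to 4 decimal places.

rotation (matrix) = ((-0.6877, 0.7250, 0.0378), (0.5665, 0.5033, 0.6525), (0.4541, 0.4701, -0.7568))

source (pnp_recover): camera pose = R=[-0.6531 -0.1864 0.7340; -0.0521 0.9780 0.2020; -0.7555 0.0937 -0.6484], t=(0.2199, 0.3499, 5.7402)
after S1 (compose_se3): R=[-0.6877 0.7250 0.0378; 0.5665 0.5033 0.6525; 0.4541 0.4701 -0.7568], t=(2.2901, -6.0434, 1.3129)
after S2 (rot_of_se3): [-0.6877 0.7250 0.0378; 0.5665 0.5033 0.6525; 0.4541 0.4701 -0.7568]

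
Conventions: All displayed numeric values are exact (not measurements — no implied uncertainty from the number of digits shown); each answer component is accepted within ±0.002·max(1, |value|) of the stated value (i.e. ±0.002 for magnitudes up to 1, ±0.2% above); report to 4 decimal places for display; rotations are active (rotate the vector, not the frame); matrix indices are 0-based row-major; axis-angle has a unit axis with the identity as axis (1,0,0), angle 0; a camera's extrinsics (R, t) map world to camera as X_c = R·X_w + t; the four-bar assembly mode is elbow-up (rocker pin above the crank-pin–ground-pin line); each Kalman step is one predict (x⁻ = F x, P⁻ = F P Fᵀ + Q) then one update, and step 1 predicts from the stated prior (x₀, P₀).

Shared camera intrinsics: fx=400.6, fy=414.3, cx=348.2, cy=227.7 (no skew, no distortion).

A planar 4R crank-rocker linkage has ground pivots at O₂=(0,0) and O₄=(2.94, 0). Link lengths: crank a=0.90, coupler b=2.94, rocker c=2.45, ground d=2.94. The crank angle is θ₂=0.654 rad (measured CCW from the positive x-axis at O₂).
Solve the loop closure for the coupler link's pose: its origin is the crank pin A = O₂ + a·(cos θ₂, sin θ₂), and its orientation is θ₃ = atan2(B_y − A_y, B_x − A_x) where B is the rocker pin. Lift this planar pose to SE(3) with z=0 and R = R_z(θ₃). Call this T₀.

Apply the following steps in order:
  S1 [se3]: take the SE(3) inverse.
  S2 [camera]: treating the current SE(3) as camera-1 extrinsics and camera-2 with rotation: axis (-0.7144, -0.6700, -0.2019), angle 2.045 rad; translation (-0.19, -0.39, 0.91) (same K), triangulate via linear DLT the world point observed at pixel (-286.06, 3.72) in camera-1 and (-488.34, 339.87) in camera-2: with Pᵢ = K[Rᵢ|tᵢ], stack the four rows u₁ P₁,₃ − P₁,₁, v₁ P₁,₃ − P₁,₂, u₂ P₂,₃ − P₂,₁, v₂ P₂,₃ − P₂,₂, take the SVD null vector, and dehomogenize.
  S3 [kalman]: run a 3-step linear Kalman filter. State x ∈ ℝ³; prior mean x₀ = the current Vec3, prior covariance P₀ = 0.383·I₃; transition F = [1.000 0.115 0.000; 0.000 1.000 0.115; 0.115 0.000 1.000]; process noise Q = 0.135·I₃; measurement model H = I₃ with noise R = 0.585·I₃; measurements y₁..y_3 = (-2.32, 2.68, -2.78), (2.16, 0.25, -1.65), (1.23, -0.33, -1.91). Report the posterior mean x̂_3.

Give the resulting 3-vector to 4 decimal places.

result = (0.5782, 0.1094, -1.4061)

source (fourbar_fk): coupler pose = R=[0.7624 -0.6471 0.0000; 0.6471 0.7624 0.0000; 0.0000 0.0000 1.0000], t=(0.7143, 0.5475, 0.0000)
after S1 (invert_se3): R=[0.7624 0.6471 0.0000; -0.6471 0.7624 0.0000; 0.0000 0.0000 1.0000], t=(-0.8989, 0.0448, 0.0000)
after S2 (triangulate): (-0.2175, -1.0140, 1.0869)
after S3 (kf_track): (0.5782, 0.1094, -1.4061)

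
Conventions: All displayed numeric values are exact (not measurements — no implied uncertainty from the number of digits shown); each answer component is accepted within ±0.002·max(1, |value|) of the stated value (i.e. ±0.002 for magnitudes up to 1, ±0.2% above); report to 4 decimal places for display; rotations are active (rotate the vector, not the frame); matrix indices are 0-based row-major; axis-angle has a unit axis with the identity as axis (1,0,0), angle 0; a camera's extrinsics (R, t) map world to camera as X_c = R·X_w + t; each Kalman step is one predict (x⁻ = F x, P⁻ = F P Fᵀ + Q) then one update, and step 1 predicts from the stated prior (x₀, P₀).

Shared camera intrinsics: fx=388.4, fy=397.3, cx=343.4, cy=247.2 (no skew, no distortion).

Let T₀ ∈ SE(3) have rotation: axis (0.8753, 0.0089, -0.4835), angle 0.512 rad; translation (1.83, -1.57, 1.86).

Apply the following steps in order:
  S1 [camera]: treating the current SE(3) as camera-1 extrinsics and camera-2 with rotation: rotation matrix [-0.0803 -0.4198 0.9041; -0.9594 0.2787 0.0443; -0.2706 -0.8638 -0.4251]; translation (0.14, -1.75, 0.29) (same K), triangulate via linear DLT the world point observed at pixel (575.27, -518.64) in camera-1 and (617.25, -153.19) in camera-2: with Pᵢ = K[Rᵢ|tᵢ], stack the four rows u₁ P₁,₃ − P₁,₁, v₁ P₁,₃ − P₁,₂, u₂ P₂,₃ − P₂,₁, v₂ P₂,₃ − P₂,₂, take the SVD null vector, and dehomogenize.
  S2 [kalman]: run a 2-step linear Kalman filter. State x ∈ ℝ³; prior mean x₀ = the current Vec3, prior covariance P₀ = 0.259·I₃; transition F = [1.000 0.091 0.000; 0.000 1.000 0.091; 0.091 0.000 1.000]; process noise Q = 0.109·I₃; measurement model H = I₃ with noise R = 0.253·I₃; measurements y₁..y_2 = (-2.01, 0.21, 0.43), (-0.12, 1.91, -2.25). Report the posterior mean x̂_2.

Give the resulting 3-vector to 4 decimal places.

after S1 (triangulate): (-0.5392, -1.5677, 0.3495)
after S2 (kf_track): (-0.7971, 0.7102, -0.9532)

result = (-0.7971, 0.7102, -0.9532)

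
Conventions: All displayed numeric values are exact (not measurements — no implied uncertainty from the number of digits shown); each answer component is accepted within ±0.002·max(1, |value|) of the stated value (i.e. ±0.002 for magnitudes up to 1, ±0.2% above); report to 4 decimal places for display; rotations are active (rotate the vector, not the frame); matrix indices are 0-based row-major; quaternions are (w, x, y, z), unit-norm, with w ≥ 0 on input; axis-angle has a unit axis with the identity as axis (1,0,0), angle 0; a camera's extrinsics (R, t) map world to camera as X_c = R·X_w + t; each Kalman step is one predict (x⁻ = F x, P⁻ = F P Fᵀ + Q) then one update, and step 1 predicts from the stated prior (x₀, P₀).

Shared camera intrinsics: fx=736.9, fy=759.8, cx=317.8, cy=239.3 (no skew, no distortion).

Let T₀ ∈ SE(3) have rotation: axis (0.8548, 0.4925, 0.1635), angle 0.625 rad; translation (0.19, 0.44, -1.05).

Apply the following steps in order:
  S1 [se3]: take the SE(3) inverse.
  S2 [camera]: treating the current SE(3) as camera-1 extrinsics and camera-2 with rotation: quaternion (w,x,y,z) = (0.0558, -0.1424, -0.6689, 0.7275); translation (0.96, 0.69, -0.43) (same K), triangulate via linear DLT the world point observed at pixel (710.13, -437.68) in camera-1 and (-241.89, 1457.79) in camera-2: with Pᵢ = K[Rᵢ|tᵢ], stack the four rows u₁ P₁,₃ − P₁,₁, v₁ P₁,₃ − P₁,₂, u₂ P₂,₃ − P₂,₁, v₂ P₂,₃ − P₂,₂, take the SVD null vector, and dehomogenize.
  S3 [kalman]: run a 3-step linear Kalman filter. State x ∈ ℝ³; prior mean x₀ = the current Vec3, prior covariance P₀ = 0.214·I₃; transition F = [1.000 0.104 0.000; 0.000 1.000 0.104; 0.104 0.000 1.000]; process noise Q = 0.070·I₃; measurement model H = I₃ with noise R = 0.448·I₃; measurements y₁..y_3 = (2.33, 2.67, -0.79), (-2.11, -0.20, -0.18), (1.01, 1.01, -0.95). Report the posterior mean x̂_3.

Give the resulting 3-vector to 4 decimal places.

after S1 (invert_se3): R=[0.9491 0.1752 -0.2617; -0.0161 0.8568 0.5154; 0.3146 -0.4849 0.8160], t=(-0.5323, 0.1672, 1.0104)
after S2 (triangulate): (1.9399, -1.9829, -0.5938)
after S3 (kf_track): (0.7087, 0.0951, -0.4437)

result = (0.7087, 0.0951, -0.4437)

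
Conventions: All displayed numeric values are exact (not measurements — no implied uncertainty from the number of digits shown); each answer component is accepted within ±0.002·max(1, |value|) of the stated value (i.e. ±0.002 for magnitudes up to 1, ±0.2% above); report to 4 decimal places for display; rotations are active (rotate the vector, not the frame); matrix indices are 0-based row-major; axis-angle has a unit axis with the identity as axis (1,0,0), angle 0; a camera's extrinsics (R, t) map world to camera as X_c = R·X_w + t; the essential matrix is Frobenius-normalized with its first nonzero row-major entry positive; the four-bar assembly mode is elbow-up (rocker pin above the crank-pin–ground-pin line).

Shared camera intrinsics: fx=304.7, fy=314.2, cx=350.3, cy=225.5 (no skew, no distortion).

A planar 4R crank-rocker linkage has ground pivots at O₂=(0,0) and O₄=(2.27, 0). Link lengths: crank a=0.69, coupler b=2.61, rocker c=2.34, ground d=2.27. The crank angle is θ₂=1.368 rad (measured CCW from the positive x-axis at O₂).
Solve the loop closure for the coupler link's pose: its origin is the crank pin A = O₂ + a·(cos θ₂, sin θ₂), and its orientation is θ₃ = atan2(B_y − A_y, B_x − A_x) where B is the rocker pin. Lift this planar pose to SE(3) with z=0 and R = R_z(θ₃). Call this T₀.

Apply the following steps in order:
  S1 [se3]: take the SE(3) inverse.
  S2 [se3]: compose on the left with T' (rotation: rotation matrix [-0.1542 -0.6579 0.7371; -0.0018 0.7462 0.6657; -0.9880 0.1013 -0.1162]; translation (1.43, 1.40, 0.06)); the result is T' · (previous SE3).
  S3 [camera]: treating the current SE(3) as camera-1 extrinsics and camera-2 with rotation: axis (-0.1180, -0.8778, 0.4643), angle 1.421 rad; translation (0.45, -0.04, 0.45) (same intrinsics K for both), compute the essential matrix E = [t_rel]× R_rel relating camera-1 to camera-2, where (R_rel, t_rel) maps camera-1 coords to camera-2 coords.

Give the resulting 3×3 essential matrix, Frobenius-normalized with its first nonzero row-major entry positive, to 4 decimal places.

source (fourbar_fk): coupler pose = R=[0.7713 -0.6365 0.0000; 0.6365 0.7713 0.0000; 0.0000 0.0000 1.0000], t=(0.1390, 0.6759, 0.0000)
after S1 (invert_se3): R=[0.7713 0.6365 0.0000; -0.6365 0.7713 0.0000; 0.0000 0.0000 1.0000], t=(-0.5373, -0.4328, 0.0000)
after S2 (compose_se3): R=[0.2998 -0.6056 0.7371; -0.4763 0.5744 0.6657; -0.8266 -0.5507 -0.1162], t=(1.7976, 1.0780, 0.5471)
after S3 (essential): [0.2559 -0.1590 -0.2265; -0.4367 0.3174 0.2654; -0.1458 0.3630 -0.5857]

matrix = [0.2559 -0.1590 -0.2265; -0.4367 0.3174 0.2654; -0.1458 0.3630 -0.5857]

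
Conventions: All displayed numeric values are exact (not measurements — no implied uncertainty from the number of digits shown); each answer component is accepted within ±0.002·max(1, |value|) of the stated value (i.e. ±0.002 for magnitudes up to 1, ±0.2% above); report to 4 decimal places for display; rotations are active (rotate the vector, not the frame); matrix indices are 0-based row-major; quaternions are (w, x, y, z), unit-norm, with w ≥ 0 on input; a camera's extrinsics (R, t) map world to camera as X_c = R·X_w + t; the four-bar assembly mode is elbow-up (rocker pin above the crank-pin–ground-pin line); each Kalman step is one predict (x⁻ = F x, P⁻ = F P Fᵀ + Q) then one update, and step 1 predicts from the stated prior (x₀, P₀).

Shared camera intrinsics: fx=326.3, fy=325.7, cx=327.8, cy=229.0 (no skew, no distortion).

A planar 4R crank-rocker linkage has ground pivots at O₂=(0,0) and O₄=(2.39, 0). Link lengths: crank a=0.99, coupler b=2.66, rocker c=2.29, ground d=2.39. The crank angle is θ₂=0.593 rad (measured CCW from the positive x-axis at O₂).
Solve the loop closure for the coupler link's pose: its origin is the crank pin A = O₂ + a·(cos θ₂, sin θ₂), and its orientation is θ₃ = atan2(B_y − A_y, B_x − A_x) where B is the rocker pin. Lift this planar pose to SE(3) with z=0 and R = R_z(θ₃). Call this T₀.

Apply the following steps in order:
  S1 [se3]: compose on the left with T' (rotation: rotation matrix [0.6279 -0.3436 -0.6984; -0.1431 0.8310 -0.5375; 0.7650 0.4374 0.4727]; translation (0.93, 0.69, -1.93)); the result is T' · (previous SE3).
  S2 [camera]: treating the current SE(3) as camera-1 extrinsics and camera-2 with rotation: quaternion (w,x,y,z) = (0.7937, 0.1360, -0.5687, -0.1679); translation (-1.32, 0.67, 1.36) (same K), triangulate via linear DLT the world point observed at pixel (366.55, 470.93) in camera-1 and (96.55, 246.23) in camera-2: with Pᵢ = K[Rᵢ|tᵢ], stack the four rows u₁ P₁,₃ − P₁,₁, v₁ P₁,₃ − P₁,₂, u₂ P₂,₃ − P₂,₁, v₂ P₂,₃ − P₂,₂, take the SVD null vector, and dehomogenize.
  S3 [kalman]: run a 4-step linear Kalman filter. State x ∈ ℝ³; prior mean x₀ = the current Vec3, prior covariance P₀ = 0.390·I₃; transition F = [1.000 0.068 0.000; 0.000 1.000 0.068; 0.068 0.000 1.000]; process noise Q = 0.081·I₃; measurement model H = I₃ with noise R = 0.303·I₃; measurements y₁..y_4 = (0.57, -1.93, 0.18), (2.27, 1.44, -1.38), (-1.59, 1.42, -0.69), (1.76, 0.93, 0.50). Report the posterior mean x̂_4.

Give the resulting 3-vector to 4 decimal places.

source (fourbar_fk): coupler pose = R=[0.7742 -0.6329 0.0000; 0.6329 0.7742 0.0000; 0.0000 0.0000 1.0000], t=(0.8210, 0.5533, 0.0000)
after S1 (compose_se3): R=[0.2687 -0.6634 -0.6984; 0.4152 0.7340 -0.5375; 0.8691 -0.1456 0.4727], t=(1.2554, 1.0323, -1.0599)
after S2 (triangulate): (1.7763, 0.3509, 1.9198)
after S3 (kf_track): (0.9025, 0.7700, 0.0565)

result = (0.9025, 0.7700, 0.0565)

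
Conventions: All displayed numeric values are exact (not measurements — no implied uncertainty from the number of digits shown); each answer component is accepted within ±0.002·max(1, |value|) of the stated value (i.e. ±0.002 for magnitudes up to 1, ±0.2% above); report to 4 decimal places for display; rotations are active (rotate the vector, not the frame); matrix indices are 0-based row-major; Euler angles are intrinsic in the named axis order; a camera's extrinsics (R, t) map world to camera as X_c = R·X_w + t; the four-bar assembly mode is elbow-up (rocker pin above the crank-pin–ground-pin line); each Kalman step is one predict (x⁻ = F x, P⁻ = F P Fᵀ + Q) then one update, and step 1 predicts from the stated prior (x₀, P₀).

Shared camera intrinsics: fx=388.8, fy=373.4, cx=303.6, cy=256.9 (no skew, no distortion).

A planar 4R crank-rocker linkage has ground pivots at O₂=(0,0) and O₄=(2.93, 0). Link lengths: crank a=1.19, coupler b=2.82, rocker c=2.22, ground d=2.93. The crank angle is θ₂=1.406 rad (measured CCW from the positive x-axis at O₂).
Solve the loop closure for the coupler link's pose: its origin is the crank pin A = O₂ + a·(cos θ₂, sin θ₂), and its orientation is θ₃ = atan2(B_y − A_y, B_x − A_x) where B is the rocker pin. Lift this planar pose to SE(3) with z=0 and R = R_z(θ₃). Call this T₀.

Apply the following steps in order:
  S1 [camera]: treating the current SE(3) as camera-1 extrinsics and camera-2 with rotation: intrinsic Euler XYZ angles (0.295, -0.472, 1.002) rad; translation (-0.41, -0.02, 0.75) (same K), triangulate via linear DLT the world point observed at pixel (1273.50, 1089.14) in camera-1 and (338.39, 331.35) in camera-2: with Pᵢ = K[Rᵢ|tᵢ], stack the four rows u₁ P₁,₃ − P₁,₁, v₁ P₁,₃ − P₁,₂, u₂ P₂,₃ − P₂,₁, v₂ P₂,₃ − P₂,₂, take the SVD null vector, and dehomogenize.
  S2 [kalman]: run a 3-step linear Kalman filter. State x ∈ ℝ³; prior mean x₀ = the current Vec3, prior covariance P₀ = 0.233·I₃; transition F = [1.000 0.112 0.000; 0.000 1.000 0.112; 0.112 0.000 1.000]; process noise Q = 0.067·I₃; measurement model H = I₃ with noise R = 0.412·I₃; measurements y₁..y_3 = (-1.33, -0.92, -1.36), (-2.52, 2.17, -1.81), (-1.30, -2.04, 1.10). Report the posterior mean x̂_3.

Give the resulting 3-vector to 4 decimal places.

result = (-1.0705, -0.5604, -0.2954)

source (fourbar_fk): coupler pose = R=[0.9291 -0.3699 0.0000; 0.3699 0.9291 0.0000; 0.0000 0.0000 1.0000], t=(0.1952, 1.1739, 0.0000)
after S1 (triangulate): (1.0494, -0.4101, 0.5299)
after S2 (kf_track): (-1.0705, -0.5604, -0.2954)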